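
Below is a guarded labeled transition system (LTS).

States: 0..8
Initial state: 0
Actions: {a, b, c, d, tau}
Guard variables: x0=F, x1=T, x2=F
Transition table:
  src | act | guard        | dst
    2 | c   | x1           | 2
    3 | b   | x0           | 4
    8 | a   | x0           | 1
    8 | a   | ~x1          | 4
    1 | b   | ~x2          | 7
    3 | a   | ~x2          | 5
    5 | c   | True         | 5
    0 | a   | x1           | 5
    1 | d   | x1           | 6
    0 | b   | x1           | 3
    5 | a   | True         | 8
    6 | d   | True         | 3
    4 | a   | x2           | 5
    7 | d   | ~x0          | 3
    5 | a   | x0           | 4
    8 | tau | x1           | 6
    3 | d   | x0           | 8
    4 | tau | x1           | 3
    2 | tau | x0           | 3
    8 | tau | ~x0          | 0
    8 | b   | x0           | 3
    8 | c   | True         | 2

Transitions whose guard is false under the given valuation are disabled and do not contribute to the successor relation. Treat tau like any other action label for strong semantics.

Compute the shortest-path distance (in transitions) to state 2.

Breadth-first toward 2:
  L0 = {0}
  L1 = {3,5}
  L2 = {8}
  L3 = {2,6}
depth(2)=3, e.g. a·a·c

Answer: 3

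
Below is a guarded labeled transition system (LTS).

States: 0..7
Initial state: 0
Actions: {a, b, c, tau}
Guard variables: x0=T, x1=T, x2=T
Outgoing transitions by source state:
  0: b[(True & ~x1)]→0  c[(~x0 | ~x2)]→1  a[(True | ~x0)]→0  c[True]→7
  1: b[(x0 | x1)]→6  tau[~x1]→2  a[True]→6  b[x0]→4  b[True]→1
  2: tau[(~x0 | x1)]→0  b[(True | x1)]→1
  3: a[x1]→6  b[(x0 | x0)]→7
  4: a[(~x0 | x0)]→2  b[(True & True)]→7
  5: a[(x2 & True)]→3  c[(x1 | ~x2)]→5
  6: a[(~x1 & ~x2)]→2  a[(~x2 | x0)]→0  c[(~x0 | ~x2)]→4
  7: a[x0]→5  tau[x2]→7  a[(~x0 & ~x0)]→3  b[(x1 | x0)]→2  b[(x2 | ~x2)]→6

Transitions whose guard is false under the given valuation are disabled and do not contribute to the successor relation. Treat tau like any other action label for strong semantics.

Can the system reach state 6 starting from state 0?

19 transition(s) survive guard evaluation.
L0 = {0}
L1 = {7}  cumulative {0,7}
L2 = {2,5,6}  cumulative {0,2,5,6,7}
L3 = {1,3}  cumulative {0,1,2,3,5,6,7}
L4 = {4}  cumulative {0,1,2,3,4,5,6,7}
Reach set: {0,1,2,3,4,5,6,7}
witness 6: c·b

Answer: REACHABLE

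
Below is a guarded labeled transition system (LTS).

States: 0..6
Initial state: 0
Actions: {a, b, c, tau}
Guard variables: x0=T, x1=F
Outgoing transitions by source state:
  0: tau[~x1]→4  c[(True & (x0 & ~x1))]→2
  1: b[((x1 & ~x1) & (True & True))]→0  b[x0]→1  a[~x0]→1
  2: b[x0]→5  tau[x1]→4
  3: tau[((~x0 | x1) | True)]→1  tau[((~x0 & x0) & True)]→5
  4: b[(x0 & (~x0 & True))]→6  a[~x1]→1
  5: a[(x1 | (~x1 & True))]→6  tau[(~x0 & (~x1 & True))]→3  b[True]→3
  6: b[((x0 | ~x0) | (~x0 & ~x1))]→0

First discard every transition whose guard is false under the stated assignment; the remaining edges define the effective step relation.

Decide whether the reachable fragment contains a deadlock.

Answer: DEADLOCK-FREE

Working:
R = {0,1,2,3,4,5,6}
  0: c→2  tau→4  [deg 2]
  1: b→1  [deg 1]
  2: b→5  [deg 1]
  3: tau→1  [deg 1]
  4: a→1  [deg 1]
  5: a→6  b→3  [deg 2]
  6: b→0  [deg 1]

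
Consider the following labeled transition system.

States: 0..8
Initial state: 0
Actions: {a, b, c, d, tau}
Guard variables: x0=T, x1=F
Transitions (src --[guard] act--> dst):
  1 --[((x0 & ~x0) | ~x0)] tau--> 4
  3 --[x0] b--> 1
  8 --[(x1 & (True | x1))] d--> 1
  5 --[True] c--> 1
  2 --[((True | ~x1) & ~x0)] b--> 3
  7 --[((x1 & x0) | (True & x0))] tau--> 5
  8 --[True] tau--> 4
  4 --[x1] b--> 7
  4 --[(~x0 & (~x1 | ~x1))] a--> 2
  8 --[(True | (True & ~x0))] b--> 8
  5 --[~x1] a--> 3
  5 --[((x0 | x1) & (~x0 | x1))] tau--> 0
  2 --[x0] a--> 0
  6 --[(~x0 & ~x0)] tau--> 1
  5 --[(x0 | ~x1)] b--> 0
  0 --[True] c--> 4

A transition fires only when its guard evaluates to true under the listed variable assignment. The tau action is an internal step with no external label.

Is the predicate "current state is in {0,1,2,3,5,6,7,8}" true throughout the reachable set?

Safe = {0,1,2,3,5,6,7,8}
Reach set: {0,4}
  0: safe
  4: outside
reach 4 via c — violates

Answer: INVARIANT VIOLATED at state 4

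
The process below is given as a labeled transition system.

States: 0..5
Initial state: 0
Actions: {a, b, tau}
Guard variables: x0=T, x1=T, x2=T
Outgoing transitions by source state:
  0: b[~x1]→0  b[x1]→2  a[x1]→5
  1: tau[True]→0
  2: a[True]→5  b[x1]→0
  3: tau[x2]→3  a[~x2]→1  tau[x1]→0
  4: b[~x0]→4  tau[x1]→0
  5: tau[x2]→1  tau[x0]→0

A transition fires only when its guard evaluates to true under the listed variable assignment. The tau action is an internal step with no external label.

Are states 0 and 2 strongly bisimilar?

Bisimulation quotient by refinement:
  π0 = {{0,1,2,3,4,5}}
  π1 = {{0,2},{1,3,4,5}}
  π2 = {{0,2},{1,4},{3,5}}
  π3 = {{0,2},{1,4},{3},{5}}
stable after 4 split(s): 4 block(s)
class of 0: {0,2}; class of 2: {0,2}

Answer: BISIMILAR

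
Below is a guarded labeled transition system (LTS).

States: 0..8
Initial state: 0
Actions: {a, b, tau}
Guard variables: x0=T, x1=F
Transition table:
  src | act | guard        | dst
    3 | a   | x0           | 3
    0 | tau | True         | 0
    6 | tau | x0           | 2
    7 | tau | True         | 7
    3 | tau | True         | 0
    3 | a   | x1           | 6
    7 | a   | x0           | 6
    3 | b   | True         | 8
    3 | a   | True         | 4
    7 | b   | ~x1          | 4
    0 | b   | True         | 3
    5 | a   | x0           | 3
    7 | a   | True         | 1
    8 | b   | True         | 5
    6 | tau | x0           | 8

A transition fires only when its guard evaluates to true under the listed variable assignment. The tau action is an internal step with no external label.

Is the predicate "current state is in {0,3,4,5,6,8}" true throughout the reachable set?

Allowed set {0,3,4,5,6,8}
Reach set: {0,3,4,5,8}
  0: safe
  3: safe
  4: safe
  5: safe
  8: safe

Answer: INVARIANT HOLDS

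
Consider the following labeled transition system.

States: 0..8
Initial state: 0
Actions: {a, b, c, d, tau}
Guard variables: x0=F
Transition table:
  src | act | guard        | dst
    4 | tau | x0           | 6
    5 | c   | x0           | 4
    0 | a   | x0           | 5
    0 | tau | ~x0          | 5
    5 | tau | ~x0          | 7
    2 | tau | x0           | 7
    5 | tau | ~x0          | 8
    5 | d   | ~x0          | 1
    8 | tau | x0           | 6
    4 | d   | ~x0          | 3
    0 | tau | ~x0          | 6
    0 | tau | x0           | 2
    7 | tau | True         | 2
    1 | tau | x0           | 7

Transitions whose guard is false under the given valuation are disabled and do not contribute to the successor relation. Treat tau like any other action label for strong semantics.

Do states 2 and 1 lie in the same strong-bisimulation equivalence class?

Answer: BISIMILAR

Trace:
Compute ~ classes (split until stable):
  P[0] = {{0,1,2,3,4,5,6,7,8}}
  P[1] = {{0,7},{1,2,3,6,8},{4},{5}}
  P[2] = {{0},{1,2,3,6,8},{4},{5},{7}}
5 equivalence class(es) (converged in 3)
[2]={1,2,3,6,8}  [1]={1,2,3,6,8}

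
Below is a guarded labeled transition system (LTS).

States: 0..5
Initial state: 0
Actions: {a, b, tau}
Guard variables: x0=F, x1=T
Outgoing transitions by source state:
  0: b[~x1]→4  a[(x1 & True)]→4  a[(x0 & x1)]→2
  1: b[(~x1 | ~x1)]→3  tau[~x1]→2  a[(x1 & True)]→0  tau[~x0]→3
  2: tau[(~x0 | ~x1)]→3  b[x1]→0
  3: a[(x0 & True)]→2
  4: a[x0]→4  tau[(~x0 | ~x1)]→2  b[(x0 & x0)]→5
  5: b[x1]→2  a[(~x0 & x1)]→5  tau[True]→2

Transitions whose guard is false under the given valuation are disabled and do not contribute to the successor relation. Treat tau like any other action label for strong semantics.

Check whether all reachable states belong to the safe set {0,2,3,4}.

Answer: INVARIANT HOLDS

Working:
Inv-set: {0,2,3,4}
Reach set: {0,2,3,4}
  0: ok
  2: ok
  3: ok
  4: ok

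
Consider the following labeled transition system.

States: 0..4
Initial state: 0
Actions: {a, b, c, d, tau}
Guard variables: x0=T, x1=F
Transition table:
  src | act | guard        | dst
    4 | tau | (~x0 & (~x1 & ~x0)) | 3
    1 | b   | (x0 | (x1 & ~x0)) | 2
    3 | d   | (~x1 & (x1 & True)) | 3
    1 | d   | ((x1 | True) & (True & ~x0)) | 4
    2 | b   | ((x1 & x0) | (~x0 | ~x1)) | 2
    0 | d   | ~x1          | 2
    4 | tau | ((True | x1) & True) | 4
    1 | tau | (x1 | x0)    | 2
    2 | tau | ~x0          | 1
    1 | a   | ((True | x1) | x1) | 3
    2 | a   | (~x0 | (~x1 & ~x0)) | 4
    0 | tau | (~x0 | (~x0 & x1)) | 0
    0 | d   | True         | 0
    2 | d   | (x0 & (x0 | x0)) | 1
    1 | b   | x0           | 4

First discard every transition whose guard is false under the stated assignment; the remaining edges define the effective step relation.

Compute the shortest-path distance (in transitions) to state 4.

Breadth-first toward 4:
  depth 0: {0}
  depth 1: {2}
  depth 2: {1}
  depth 3: {3,4}
first hit 4 at d=3 via d·d·b

Answer: 3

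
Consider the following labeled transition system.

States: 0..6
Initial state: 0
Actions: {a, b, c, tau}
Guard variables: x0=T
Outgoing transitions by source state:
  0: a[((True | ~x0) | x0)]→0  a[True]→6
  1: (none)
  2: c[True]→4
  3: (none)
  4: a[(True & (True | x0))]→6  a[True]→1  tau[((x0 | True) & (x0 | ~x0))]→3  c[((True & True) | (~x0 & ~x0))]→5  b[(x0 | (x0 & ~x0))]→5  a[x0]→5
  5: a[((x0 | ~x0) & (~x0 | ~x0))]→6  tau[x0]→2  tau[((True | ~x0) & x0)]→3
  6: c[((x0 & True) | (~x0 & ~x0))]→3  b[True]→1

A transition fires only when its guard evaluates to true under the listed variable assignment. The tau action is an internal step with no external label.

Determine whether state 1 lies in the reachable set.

13 transition(s) survive guard evaluation.
Layer 0: {0}
Layer 1: {6}  total {0,6}
Layer 2: {1,3}  total {0,1,3,6}
R = {0,1,3,6}
Path to 1: a·b

Answer: REACHABLE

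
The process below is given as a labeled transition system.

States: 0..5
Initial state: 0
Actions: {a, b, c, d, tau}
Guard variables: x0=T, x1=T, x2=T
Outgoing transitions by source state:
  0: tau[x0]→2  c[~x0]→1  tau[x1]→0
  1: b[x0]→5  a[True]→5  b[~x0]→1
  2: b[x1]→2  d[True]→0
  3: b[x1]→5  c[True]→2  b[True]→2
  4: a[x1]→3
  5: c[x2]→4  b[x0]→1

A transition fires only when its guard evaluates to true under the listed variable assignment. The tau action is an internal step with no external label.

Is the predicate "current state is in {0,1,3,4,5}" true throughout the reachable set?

Answer: INVARIANT VIOLATED at state 2

Working:
Safe = {0,1,3,4,5}
R = {0,2}
  0: ok
  2: VIOLATES
reach 2 via tau — violates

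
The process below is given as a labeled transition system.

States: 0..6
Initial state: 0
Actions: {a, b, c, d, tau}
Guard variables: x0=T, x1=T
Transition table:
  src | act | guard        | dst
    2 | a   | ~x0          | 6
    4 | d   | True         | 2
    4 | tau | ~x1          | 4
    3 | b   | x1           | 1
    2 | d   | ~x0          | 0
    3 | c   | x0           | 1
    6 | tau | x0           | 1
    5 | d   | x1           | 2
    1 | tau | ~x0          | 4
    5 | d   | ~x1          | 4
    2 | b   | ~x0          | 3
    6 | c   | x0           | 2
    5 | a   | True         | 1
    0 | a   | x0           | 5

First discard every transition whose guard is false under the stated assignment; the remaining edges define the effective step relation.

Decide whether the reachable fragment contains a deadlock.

Answer: DEADLOCK at state 1

Analysis:
R = {0,1,2,5}
  0: a→5  [deg 1]
  1: ∅  [deadlock]
  2: ∅  [deadlock]
  5: a→1  d→2  [deg 2]
trace reaching 1: a·a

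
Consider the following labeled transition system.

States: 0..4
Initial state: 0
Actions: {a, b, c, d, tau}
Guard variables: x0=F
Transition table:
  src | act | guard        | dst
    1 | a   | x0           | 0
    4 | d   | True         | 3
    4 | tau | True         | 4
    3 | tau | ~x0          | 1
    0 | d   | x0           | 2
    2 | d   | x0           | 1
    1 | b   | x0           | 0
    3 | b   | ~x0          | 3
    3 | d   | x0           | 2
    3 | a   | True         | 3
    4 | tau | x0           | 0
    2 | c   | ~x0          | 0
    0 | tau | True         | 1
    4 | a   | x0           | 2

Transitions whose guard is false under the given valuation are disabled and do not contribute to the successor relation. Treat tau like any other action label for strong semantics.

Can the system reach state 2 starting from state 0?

Guard filter leaves 7 enabled edge(s).
Layer 0: {0}
Layer 1: {1}  now seen {0,1}
R = {0,1}

Answer: UNREACHABLE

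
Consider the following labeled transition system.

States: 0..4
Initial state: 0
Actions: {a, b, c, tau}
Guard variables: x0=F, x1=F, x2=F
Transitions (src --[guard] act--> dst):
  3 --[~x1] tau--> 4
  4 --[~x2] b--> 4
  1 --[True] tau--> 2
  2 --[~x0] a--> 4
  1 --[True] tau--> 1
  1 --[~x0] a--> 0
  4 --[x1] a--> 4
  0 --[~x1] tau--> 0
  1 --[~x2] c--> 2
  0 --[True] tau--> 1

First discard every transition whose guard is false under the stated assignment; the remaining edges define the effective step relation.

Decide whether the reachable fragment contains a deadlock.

Answer: DEADLOCK-FREE

Analysis:
R = {0,1,2,4}
  0: tau→0  tau→1  [2 out]
  1: a→0  c→2  tau→1  tau→2  [4 out]
  2: a→4  [1 out]
  4: b→4  [1 out]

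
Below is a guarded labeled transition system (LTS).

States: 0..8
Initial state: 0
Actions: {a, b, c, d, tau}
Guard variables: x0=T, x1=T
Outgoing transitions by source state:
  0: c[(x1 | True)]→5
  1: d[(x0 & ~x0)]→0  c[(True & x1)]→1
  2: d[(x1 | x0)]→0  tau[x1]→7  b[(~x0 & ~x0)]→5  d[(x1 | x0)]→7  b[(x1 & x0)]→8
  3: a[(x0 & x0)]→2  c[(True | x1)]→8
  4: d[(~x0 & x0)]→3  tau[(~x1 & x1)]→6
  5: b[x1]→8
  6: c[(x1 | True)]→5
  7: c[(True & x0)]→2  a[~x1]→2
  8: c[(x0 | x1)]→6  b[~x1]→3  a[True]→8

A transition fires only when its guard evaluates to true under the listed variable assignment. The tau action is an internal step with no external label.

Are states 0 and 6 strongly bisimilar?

Answer: BISIMILAR

Working:
Refine partition for ~:
  P[0] = {{0,1,2,3,4,5,6,7,8}}
  P[1] = {{0,1,6,7},{2},{3,8},{4},{5}}
  P[2] = {{0,6},{1},{2},{3},{4},{5},{7},{8}}
8 equivalence class(es) (converged in 3)
0∈{0,6}, 6∈{0,6}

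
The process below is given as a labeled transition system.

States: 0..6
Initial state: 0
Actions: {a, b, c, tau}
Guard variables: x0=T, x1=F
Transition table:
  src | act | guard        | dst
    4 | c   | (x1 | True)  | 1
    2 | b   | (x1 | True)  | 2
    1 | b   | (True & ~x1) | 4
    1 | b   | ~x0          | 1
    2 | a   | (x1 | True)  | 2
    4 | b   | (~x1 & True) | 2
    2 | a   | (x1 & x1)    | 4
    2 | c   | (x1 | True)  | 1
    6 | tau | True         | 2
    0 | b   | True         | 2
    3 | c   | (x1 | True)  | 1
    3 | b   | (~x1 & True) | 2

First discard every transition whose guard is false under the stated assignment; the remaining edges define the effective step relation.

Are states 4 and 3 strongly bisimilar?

Bisimulation quotient by refinement:
  π0 = {{0,1,2,3,4,5,6}}
  π1 = {{0,1},{2},{3,4},{5},{6}}
  π2 = {{0},{1},{2},{3,4},{5},{6}}
Fixed point at round 3; 6 class(es).
[4]={3,4}  [3]={3,4}

Answer: BISIMILAR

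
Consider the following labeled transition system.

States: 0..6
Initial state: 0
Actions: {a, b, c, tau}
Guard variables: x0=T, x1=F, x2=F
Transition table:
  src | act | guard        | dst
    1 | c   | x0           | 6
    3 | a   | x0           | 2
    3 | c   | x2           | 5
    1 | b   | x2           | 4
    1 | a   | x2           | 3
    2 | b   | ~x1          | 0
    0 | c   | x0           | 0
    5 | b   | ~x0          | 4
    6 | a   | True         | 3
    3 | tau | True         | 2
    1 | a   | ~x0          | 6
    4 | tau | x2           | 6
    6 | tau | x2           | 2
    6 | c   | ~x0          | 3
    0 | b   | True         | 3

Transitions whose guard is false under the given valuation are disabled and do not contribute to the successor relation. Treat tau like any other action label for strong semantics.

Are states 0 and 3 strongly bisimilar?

Answer: NOT BISIMILAR

Working:
Compute ~ classes (split until stable):
  round 0: {{0,1,2,3,4,5,6}}
  round 1: {{0},{1},{2},{3},{4,5},{6}}
stable after 2 split(s): 6 block(s)
0∈{0}, 3∈{3}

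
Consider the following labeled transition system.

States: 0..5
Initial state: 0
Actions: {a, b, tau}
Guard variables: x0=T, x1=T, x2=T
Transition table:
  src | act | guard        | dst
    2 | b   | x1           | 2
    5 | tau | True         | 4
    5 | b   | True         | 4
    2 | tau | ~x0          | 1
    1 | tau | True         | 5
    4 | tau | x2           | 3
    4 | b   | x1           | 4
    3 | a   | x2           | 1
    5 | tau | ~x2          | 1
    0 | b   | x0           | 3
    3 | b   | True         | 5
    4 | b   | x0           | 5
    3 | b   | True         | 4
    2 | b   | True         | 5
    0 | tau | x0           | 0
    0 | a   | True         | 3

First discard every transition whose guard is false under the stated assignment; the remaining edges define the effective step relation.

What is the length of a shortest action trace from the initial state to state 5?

Answer: 2

Trace:
Breadth-first toward 5:
  Layer 0: {0}
  Layer 1: {3}
  Layer 2: {1,4,5}
first hit 5 at d=2 via a·b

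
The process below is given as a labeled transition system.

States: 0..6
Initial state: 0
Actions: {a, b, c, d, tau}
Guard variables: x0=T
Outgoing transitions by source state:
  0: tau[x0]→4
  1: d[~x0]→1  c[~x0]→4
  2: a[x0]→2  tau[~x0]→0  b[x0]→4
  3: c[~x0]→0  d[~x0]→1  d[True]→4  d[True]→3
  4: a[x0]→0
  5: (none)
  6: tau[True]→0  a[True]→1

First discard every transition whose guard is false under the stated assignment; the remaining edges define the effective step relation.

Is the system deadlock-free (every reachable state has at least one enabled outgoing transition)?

Answer: DEADLOCK-FREE

Working:
Reachable = {0,4}
  0: tau→4  [1 exit(s)]
  4: a→0  [1 exit(s)]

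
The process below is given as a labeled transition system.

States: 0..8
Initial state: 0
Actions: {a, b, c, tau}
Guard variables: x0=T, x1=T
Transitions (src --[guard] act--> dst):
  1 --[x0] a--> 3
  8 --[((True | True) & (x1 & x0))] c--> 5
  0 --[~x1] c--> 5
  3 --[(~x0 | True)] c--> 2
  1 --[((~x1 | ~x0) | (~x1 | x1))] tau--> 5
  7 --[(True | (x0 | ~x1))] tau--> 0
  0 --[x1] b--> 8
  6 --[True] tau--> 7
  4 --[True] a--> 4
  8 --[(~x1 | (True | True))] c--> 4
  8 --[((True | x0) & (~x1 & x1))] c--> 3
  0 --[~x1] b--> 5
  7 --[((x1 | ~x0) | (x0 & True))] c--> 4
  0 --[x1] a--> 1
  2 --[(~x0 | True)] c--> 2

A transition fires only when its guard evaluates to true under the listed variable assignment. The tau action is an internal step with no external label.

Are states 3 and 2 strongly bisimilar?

Answer: BISIMILAR

Working:
Bisimulation quotient by refinement:
  P[0] = {{0,1,2,3,4,5,6,7,8}}
  P[1] = {{0},{1},{2,3,8},{4},{5},{6},{7}}
  P[2] = {{0},{1},{2,3},{4},{5},{6},{7},{8}}
stable after 3 split(s): 8 block(s)
[3]={2,3}  [2]={2,3}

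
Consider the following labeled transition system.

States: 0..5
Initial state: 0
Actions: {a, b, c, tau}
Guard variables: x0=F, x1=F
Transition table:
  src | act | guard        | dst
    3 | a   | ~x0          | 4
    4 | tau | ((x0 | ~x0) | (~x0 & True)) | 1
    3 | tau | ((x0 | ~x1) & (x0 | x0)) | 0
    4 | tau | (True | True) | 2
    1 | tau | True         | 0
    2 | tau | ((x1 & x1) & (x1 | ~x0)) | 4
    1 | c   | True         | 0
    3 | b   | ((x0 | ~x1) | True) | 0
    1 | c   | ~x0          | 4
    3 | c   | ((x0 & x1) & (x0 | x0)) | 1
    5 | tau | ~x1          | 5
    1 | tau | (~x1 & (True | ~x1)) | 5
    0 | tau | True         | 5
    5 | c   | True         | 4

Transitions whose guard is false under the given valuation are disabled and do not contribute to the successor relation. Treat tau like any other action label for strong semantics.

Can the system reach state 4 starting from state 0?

Guard filter leaves 11 enabled edge(s).
depth 0: {0}
depth 1: {5}  cumulative {0,5}
depth 2: {4}  cumulative {0,4,5}
depth 3: {1,2}  cumulative {0,1,2,4,5}
Reach set: {0,1,2,4,5}
trace reaching 4: tau·c

Answer: REACHABLE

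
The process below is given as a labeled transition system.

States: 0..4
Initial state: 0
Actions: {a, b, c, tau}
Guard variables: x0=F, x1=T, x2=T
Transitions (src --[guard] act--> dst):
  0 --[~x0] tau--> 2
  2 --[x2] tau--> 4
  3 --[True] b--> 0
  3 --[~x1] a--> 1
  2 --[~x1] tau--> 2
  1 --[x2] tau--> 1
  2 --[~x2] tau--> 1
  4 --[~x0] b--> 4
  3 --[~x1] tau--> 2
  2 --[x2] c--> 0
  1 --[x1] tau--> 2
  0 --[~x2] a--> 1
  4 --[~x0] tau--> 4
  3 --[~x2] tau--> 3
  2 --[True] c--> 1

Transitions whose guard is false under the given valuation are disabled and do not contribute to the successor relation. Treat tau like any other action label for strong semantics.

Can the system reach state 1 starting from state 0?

Answer: REACHABLE

Working:
After dropping false guards: 9 live edges.
depth 0: {0}
depth 1: {2}  total {0,2}
depth 2: {1,4}  total {0,1,2,4}
Reachable = {0,1,2,4}
Path to 1: tau·c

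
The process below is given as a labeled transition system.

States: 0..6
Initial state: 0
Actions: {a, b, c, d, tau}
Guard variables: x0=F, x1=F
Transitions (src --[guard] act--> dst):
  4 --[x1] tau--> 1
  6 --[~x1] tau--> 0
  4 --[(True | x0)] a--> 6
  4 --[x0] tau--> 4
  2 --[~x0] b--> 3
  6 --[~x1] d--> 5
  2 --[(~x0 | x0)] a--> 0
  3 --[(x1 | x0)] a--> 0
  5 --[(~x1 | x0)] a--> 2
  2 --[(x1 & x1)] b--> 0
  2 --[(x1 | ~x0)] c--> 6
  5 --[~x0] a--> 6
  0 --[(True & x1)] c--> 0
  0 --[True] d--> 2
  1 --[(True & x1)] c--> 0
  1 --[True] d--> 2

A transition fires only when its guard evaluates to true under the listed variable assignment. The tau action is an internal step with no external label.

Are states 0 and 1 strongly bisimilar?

Answer: BISIMILAR

Trace:
Refine partition for ~:
  round 0: {{0,1,2,3,4,5,6}}
  round 1: {{0,1},{2},{3},{4,5},{6}}
  round 2: {{0,1},{2},{3},{4},{5},{6}}
6 equivalence class(es) (converged in 3)
[0]={0,1}  [1]={0,1}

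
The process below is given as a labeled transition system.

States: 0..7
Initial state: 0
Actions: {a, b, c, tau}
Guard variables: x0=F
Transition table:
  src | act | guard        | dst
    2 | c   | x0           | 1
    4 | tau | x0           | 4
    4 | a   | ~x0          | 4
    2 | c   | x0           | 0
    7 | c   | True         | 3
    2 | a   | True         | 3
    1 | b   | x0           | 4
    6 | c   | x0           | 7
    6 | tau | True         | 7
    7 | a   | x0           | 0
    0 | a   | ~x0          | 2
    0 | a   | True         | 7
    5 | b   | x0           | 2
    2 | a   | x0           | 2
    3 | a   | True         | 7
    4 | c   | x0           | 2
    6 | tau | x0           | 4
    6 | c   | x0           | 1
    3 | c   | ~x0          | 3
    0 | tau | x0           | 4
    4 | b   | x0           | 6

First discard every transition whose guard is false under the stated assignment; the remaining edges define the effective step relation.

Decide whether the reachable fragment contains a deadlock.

R = {0,2,3,7}
  0: a→2  a→7  [deg 2]
  2: a→3  [deg 1]
  3: a→7  c→3  [deg 2]
  7: c→3  [deg 1]

Answer: DEADLOCK-FREE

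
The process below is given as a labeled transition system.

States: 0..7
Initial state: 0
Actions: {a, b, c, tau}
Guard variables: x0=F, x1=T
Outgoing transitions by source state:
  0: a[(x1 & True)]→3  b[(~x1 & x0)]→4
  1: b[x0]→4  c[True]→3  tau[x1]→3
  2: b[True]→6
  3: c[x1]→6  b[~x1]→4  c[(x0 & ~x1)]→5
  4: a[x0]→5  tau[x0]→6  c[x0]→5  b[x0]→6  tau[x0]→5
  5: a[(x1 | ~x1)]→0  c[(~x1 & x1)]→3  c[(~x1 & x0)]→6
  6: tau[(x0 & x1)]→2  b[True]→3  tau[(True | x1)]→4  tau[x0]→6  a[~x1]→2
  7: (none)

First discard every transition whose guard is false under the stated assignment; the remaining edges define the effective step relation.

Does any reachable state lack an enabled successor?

Reachable = {0,3,4,6}
  0: a→3  [1 exit(s)]
  3: c→6  [1 exit(s)]
  4: ∅  [deadlock]
  6: b→3  tau→4  [2 exit(s)]
witness 4: a·c·tau

Answer: DEADLOCK at state 4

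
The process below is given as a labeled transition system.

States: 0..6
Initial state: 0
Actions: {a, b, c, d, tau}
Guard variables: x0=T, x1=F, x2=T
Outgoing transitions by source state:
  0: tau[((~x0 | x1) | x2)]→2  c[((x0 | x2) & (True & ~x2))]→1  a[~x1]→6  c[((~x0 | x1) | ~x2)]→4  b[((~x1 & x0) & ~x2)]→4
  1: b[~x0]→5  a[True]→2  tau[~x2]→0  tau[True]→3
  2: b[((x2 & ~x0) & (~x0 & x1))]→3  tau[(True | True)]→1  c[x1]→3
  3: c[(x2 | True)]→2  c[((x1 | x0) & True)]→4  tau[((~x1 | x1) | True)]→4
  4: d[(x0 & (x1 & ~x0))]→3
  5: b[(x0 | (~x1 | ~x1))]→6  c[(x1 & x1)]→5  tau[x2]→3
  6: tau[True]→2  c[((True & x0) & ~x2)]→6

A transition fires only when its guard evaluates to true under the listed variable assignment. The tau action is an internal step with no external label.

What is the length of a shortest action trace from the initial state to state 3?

Answer: 3

Analysis:
Breadth-first toward 3:
  L0 = {0}
  L1 = {2,6}
  L2 = {1}
  L3 = {3}
first hit 3 at d=3 via tau·tau·tau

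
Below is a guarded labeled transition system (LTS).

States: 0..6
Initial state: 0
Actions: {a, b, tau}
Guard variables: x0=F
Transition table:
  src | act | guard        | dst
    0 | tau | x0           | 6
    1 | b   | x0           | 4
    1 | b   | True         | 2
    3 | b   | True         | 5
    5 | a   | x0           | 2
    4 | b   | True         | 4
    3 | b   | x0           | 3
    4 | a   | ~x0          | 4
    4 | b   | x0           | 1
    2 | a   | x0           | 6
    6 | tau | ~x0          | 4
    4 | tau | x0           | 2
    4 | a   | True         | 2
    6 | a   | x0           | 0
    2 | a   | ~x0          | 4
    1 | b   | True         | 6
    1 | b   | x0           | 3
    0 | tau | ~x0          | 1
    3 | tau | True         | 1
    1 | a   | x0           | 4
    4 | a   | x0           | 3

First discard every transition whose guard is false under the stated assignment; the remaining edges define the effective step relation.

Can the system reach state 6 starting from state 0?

Answer: REACHABLE

Trace:
10 transition(s) survive guard evaluation.
Layer 0: {0}
Layer 1: {1}  now seen {0,1}
Layer 2: {2,6}  now seen {0,1,2,6}
Layer 3: {4}  now seen {0,1,2,4,6}
R = {0,1,2,4,6}
witness 6: tau·b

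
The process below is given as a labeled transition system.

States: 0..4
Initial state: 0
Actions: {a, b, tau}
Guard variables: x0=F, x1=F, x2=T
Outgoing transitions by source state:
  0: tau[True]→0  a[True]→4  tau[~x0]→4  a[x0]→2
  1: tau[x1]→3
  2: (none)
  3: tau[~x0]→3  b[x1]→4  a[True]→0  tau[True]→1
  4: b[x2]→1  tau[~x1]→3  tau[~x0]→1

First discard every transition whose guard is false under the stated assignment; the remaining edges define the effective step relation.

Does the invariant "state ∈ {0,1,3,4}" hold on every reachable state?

Answer: INVARIANT HOLDS

Working:
Allowed set {0,1,3,4}
R = {0,1,3,4}
  0: ✓
  1: ✓
  3: ✓
  4: ✓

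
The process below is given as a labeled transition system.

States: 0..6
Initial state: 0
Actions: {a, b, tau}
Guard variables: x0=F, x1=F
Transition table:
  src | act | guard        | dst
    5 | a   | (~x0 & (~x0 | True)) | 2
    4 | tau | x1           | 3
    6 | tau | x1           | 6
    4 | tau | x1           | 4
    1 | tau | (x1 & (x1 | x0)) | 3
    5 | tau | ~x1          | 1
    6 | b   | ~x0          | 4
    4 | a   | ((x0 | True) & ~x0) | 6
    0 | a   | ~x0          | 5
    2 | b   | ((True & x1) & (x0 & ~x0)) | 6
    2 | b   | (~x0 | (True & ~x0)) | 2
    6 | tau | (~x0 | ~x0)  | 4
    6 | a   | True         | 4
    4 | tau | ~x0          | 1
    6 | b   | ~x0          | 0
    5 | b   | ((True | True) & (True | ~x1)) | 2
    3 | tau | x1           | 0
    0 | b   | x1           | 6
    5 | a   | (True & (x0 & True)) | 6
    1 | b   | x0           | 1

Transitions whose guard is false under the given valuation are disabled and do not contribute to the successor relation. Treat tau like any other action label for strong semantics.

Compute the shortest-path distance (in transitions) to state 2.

Answer: 2

Analysis:
Breadth-first toward 2:
  depth 0: {0}
  depth 1: {5}
  depth 2: {1,2}
2 enters at depth 2; path a·a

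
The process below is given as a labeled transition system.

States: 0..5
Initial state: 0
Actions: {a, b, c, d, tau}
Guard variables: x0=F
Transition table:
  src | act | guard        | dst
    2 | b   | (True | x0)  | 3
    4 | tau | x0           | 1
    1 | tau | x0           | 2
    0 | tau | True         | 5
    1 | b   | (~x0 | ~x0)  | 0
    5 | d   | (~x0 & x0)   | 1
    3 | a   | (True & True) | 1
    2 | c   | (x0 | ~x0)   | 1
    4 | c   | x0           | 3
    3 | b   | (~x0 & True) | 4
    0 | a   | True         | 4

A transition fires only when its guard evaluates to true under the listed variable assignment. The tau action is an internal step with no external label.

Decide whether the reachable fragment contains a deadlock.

Answer: DEADLOCK at state 4

Trace:
Reach set: {0,4,5}
  0: a→4  tau→5  [deg 2]
  4: ∅  [no exit]
  5: ∅  [no exit]
Path to 4: a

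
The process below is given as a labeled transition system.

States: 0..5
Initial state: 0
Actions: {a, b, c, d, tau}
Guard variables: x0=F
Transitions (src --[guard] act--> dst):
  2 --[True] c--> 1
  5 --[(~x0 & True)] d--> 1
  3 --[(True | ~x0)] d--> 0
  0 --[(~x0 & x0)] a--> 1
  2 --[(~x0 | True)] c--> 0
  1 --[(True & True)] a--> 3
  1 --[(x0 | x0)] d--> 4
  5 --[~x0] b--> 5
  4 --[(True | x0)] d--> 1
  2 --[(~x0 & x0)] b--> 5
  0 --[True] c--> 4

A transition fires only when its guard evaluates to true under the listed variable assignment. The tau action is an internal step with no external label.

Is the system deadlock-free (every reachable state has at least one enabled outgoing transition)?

Answer: DEADLOCK-FREE

Trace:
R = {0,1,3,4}
  0: c→4  [1 exit(s)]
  1: a→3  [1 exit(s)]
  3: d→0  [1 exit(s)]
  4: d→1  [1 exit(s)]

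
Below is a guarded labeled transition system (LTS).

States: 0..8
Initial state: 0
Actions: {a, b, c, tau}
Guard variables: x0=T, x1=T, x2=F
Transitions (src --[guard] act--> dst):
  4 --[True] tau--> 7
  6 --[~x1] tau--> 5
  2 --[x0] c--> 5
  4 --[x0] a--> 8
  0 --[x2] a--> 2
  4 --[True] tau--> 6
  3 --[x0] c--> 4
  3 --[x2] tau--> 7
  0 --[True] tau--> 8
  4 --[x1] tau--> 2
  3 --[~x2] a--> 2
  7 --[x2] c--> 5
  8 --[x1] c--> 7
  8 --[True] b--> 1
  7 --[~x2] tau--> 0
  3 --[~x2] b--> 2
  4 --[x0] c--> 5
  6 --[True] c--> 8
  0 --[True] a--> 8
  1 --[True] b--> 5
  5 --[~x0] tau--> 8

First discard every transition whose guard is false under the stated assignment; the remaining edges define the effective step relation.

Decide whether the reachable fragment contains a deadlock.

Reach set: {0,1,5,7,8}
  0: a→8  tau→8  [2 exit(s)]
  1: b→5  [1 exit(s)]
  5: ∅  [STUCK]
  7: tau→0  [1 exit(s)]
  8: b→1  c→7  [2 exit(s)]
witness 5: tau·b·b

Answer: DEADLOCK at state 5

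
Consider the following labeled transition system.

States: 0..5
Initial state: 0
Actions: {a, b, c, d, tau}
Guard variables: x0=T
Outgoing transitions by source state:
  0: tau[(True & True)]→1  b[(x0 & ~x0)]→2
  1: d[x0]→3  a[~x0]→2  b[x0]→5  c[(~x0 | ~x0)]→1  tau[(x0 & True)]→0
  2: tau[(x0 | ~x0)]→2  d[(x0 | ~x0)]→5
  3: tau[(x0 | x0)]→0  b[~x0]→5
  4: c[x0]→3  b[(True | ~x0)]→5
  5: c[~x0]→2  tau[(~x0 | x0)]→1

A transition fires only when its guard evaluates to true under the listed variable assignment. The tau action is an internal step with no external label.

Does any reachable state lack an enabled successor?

Reach set: {0,1,3,5}
  0: tau→1  [1 exit(s)]
  1: b→5  d→3  tau→0  [3 exit(s)]
  3: tau→0  [1 exit(s)]
  5: tau→1  [1 exit(s)]

Answer: DEADLOCK-FREE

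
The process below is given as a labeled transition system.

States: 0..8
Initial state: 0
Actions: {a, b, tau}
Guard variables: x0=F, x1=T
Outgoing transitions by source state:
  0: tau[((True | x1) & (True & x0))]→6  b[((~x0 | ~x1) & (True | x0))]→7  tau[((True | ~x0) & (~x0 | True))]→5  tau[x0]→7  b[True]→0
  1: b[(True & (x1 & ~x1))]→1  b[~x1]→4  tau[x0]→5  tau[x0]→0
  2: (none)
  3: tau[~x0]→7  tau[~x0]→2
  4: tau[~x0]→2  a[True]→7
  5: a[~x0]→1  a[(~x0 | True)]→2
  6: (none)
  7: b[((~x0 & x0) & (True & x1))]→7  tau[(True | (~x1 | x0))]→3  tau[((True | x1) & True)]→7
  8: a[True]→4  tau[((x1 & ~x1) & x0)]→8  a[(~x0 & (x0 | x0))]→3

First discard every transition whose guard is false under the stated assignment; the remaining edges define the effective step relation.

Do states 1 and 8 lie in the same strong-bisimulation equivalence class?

Answer: NOT BISIMILAR

Working:
Compute ~ classes (split until stable):
  π0 = {{0,1,2,3,4,5,6,7,8}}
  π1 = {{0},{1,2,6},{3,7},{4},{5,8}}
  π2 = {{0},{1,2,6},{3},{4},{5},{7},{8}}
Fixed point at round 3; 7 class(es).
1∈{1,2,6}, 8∈{8}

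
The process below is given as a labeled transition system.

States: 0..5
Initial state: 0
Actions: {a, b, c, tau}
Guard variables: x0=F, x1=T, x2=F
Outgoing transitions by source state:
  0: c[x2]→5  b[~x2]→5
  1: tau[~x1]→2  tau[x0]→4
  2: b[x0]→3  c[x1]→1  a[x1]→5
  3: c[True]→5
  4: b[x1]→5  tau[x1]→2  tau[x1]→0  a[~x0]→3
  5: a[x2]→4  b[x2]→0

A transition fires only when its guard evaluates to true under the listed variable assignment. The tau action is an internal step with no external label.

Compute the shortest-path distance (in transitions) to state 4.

BFS to 4:
  L0 = {0}
  L1 = {5}
4 never appears.

Answer: UNREACHABLE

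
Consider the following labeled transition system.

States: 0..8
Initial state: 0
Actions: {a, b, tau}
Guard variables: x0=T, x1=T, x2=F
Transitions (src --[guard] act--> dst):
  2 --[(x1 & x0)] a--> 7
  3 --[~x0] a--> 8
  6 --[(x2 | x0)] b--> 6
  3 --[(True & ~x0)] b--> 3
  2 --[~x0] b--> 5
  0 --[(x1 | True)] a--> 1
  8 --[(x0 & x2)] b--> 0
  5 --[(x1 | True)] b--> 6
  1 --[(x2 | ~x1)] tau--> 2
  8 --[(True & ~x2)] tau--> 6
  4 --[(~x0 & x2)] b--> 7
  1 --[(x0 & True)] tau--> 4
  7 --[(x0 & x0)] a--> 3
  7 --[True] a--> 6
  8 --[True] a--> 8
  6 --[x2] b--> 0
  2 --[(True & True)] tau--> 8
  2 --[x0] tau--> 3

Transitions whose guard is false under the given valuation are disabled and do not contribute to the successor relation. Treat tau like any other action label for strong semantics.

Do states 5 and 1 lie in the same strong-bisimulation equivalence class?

Answer: NOT BISIMILAR

Working:
Compute ~ classes (split until stable):
  π0 = {{0,1,2,3,4,5,6,7,8}}
  π1 = {{0,7},{1},{2,8},{3,4},{5,6}}
  π2 = {{0},{1},{2},{3,4},{5,6},{7},{8}}
7 equivalence class(es) (converged in 3)
5∈{5,6}, 1∈{1}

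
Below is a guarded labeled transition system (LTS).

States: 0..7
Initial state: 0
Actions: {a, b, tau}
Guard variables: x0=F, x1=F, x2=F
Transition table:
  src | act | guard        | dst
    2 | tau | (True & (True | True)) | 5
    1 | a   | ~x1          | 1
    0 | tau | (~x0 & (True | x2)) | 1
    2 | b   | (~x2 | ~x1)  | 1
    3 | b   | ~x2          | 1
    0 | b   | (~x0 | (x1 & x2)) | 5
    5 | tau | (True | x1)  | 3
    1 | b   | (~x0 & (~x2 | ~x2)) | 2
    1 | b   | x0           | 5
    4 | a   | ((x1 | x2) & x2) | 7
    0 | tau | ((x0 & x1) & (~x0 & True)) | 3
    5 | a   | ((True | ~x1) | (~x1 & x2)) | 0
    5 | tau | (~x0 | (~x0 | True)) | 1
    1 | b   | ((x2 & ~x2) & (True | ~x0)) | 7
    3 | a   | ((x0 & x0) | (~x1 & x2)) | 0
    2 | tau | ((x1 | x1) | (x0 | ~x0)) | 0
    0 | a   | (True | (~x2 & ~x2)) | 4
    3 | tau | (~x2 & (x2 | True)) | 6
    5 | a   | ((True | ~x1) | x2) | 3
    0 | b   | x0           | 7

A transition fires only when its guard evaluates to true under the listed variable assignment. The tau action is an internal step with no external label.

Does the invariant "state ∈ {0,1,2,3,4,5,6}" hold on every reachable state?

Inv-set: {0,1,2,3,4,5,6}
Reachable = {0,1,2,3,4,5,6}
  0: safe
  1: safe
  2: safe
  3: safe
  4: safe
  5: safe
  6: safe

Answer: INVARIANT HOLDS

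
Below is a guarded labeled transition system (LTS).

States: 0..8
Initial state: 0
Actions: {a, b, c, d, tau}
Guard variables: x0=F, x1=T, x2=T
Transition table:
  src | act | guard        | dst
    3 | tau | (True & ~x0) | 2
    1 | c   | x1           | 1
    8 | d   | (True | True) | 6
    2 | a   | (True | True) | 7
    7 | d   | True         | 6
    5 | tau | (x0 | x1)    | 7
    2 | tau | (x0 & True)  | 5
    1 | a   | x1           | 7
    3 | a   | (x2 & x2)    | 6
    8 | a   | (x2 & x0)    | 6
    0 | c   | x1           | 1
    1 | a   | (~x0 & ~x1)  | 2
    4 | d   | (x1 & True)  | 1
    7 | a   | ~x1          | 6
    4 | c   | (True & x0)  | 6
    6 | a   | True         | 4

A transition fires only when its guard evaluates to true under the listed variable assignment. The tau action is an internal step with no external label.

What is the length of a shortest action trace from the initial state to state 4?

BFS to 4:
  Layer 0: {0}
  Layer 1: {1}
  Layer 2: {7}
  Layer 3: {6}
  Layer 4: {4}
depth(4)=4, e.g. c·a·d·a

Answer: 4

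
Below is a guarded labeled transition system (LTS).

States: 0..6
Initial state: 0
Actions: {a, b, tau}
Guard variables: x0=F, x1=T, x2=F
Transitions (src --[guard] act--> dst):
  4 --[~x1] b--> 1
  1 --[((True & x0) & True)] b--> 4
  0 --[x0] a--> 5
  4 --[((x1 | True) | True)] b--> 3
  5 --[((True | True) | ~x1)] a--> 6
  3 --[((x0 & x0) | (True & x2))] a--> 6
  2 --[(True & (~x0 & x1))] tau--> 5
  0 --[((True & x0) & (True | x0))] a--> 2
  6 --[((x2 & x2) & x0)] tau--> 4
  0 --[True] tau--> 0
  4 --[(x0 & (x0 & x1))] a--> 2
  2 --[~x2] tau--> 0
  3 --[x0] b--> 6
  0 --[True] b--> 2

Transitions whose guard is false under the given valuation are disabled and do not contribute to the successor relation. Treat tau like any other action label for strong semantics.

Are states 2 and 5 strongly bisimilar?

Answer: NOT BISIMILAR

Analysis:
Bisimulation quotient by refinement:
  P[0] = {{0,1,2,3,4,5,6}}
  P[1] = {{0},{1,3,6},{2},{4},{5}}
Fixed point at round 2; 5 class(es).
class of 2: {2}; class of 5: {5}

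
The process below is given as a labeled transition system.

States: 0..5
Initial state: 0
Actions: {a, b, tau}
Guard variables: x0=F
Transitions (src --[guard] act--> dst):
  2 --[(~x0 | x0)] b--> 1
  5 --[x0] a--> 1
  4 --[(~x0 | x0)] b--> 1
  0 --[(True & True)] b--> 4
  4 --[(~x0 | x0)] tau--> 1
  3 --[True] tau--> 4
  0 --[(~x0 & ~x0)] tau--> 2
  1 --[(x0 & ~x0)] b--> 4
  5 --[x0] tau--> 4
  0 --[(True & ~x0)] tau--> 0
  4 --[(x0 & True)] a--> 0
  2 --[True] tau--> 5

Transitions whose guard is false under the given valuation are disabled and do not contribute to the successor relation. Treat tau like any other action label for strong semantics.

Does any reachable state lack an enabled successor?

Answer: DEADLOCK at state 1

Analysis:
Reachable = {0,1,2,4,5}
  0: b→4  tau→0  tau→2  [3 exit(s)]
  1: ∅  [STUCK]
  2: b→1  tau→5  [2 exit(s)]
  4: b→1  tau→1  [2 exit(s)]
  5: ∅  [STUCK]
witness 1: b·b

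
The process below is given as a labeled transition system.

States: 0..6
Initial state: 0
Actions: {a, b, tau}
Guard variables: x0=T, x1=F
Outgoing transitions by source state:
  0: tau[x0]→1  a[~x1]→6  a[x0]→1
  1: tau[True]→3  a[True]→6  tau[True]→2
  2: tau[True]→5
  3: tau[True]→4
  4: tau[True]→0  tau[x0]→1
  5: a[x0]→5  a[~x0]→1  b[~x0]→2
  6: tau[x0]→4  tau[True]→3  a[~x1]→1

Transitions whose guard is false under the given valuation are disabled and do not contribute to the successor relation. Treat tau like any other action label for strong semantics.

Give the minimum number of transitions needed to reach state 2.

Layered search for 2:
  L0 = {0}
  L1 = {1,6}
  L2 = {2,3,4}
first hit 2 at d=2 via a·tau

Answer: 2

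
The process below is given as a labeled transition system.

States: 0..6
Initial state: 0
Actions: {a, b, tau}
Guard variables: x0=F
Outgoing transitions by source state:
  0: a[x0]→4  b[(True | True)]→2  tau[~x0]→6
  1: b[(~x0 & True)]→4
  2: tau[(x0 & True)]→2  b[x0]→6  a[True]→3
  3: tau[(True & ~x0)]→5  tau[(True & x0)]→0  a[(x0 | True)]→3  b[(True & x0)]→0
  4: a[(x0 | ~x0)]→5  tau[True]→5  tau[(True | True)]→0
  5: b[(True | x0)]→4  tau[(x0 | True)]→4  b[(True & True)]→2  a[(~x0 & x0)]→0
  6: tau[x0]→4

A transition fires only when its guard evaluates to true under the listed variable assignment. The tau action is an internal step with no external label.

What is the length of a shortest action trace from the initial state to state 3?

BFS to 3:
  depth 0: {0}
  depth 1: {2,6}
  depth 2: {3}
first hit 3 at d=2 via b·a

Answer: 2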